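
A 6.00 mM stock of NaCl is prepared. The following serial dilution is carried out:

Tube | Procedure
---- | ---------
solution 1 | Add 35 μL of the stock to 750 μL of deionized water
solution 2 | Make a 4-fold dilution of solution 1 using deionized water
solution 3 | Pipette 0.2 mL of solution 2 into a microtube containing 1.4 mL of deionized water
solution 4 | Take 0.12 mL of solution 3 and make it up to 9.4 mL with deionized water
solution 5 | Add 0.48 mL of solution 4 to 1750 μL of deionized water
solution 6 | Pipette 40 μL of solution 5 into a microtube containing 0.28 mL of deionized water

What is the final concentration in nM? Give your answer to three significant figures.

Step 1: 35 μL + 750 μL = 785 μL total → factor 785/35 = 22.429
Step 2: 4-fold → factor 4
Step 3: 0.2 mL + 1.4 mL = 1.6 mL total → factor 1.6/0.2 = 8
Step 4: 0.12 mL brought to 9.4 mL → factor 9.4/0.12 = 78.333
Step 5: 0.48 mL + 1750 μL = 2.23 mL total → factor 2.23/0.48 = 4.6458
Step 6: 40 μL + 0.28 mL = 320 μL total → factor 320/40 = 8
Overall dilution factor = 22.429 × 4 × 8 × 78.333 × 4.6458 × 8 = 2.0895 × 10^6
Final = 6.00 mM / 2.0895 × 10^6 = 2.871 × 10^-6 mM = 2.87 nM

2.87 nM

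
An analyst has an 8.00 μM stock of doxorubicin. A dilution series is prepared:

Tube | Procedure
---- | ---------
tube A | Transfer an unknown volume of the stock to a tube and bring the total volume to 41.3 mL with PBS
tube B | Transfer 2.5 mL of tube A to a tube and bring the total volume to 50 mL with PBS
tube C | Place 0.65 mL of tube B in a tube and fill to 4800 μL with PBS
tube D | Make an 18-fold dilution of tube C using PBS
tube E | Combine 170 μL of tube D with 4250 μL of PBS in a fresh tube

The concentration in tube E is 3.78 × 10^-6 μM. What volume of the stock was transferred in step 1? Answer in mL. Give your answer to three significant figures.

Step 1: v brought to 41.3 mL → factor = 41.3 mL/v
Step 2: 2.5 mL brought to 50 mL → factor 50/2.5 = 20
Step 3: 0.65 mL brought to 4800 μL → factor 4.8/0.65 = 7.3846
Step 4: 18-fold → factor 18
Step 5: 170 μL + 4250 μL = 4420 μL total → factor 4420/170 = 26
Product of known-step factors = 69120
Overall factor = 8.00 μM / (3.78 × 10^-6 μM) = 2.1164 × 10^6
Step-1 factor = 2.1164 × 10^6 / 69120 = 30.619
v = 41.3 mL / 30.619 = 1.35 mL

1.35 mL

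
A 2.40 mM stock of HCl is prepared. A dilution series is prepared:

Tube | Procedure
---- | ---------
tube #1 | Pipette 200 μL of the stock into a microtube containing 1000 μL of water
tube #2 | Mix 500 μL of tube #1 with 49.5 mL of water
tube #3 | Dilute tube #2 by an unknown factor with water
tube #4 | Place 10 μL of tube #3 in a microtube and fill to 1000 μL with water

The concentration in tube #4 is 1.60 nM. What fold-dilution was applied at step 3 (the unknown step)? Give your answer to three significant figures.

25.0-fold

Step 1: 200 μL + 1000 μL = 1200 μL total → factor 1200/200 = 6
Step 2: 500 μL + 49.5 mL = 50000 μL total → factor 50000/500 = 100
Step 3: unknown factor x
Step 4: 10 μL brought to 1000 μL → factor 1000/10 = 100
Product of known-step factors = 60000
Overall factor = 2.40 mM / (1.60 nM) = 1.5 × 10^6
x = 1.5 × 10^6 / 60000 = 25.0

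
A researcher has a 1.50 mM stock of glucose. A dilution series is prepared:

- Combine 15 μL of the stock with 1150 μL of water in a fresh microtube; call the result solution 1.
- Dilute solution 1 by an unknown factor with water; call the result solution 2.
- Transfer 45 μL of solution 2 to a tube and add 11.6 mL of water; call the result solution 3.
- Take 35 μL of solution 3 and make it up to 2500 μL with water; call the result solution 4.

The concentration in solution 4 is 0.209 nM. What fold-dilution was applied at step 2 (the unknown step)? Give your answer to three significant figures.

Step 1: 15 μL + 1150 μL = 1165 μL total → factor 1165/15 = 77.667
Step 2: unknown factor x
Step 3: 45 μL + 11.6 mL = 11645 μL total → factor 11645/45 = 258.78
Step 4: 35 μL brought to 2500 μL → factor 2500/35 = 71.429
Product of known-step factors = 1.4356 × 10^6
Overall factor = 1.50 mM / (0.209 nM) = 7.177 × 10^6
x = 7.177 × 10^6 / 1.4356 × 10^6 = 5.00

5.00-fold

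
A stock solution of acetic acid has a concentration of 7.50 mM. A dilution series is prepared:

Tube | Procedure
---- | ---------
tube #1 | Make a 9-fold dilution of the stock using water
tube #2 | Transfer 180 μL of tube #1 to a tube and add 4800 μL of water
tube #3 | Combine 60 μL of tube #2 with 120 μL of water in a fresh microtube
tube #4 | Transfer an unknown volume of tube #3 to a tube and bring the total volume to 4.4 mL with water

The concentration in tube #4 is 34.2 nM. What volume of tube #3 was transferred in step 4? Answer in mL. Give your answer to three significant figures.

Step 1: 9-fold → factor 9
Step 2: 180 μL + 4800 μL = 4980 μL total → factor 4980/180 = 27.667
Step 3: 60 μL + 120 μL = 180 μL total → factor 180/60 = 3
Step 4: v brought to 4.4 mL → factor = 4.4 mL/v
Product of known-step factors = 747
Overall factor = 7.50 mM / (34.2 nM) = 2.193 × 10^5
Step-4 factor = 2.193 × 10^5 / 747 = 293.57
v = 4.4 mL / 293.57 = 0.0150 mL

0.0150 mL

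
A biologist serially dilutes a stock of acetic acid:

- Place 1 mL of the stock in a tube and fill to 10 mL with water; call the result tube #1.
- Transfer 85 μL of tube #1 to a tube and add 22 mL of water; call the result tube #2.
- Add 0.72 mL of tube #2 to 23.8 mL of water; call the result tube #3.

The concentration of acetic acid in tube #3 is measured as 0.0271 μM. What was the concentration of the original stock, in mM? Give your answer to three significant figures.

Step 1: 1 mL brought to 10 mL → factor 10/1 = 10
Step 2: 85 μL + 22 mL = 22085 μL total → factor 22085/85 = 259.82
Step 3: 0.72 mL + 23.8 mL = 24.52 mL total → factor 24.52/0.72 = 34.056
Overall dilution factor = 10 × 259.82 × 34.056 = 88484
Stock = 0.0271 μM × 88484 = 2398 μM = 2.40 mM

2.40 mM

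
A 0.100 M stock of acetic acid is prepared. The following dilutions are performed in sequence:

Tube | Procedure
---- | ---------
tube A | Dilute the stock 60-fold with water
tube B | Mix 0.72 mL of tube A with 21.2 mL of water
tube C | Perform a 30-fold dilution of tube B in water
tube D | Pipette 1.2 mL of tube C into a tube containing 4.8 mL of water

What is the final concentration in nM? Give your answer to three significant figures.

365 nM

Step 1: 60-fold → factor 60
Step 2: 0.72 mL + 21.2 mL = 21.92 mL total → factor 21.92/0.72 = 30.444
Step 3: 30-fold → factor 30
Step 4: 1.2 mL + 4.8 mL = 6 mL total → factor 6/1.2 = 5
Overall dilution factor = 60 × 30.444 × 30 × 5 = 2.74 × 10^5
Final = 0.100 M / 2.74 × 10^5 = 3.650 × 10^-7 M = 365 nM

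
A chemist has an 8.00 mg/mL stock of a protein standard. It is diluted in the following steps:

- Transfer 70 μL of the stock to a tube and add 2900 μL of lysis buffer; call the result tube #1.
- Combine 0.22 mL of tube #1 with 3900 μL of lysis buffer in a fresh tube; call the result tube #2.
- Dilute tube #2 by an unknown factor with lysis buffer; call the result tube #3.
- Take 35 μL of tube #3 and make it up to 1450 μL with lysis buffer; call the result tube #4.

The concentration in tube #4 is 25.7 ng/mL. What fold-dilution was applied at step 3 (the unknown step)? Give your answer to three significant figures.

Step 1: 70 μL + 2900 μL = 2970 μL total → factor 2970/70 = 42.429
Step 2: 0.22 mL + 3900 μL = 4.12 mL total → factor 4.12/0.22 = 18.727
Step 3: unknown factor x
Step 4: 35 μL brought to 1450 μL → factor 1450/35 = 41.429
Product of known-step factors = 32918
Overall factor = 8.00 mg/mL / (25.7 ng/mL) = 3.1128 × 10^5
x = 3.1128 × 10^5 / 32918 = 9.46

9.46-fold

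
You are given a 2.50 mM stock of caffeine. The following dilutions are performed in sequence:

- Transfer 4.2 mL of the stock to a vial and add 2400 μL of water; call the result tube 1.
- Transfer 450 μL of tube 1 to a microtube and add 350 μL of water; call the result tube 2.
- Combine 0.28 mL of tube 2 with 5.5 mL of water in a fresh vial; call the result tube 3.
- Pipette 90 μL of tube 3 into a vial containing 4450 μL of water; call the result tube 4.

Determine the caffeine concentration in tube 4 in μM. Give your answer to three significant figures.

0.859 μM

Step 1: 4.2 mL + 2400 μL = 6.6 mL total → factor 6.6/4.2 = 1.5714
Step 2: 450 μL + 350 μL = 800 μL total → factor 800/450 = 1.7778
Step 3: 0.28 mL + 5.5 mL = 5.78 mL total → factor 5.78/0.28 = 20.643
Step 4: 90 μL + 4450 μL = 4540 μL total → factor 4540/90 = 50.444
Overall dilution factor = 1.5714 × 1.7778 × 20.643 × 50.444 = 2909.1
Final = 2.50 mM / 2909.1 = 0.0008594 mM = 0.859 μM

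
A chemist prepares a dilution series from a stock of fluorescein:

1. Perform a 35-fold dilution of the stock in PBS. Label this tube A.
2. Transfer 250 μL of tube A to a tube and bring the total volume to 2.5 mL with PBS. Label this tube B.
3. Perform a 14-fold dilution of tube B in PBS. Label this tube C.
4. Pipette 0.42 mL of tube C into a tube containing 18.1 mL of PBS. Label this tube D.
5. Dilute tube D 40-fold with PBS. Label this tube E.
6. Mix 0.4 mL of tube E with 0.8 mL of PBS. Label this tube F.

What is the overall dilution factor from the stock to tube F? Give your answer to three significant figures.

2.59 × 10^7

Step 1: 35-fold → factor 35
Step 2: 250 μL brought to 2.5 mL → factor 2500/250 = 10
Step 3: 14-fold → factor 14
Step 4: 0.42 mL + 18.1 mL = 18.52 mL total → factor 18.52/0.42 = 44.095
Step 5: 40-fold → factor 40
Step 6: 0.4 mL + 0.8 mL = 1.2 mL total → factor 1.2/0.4 = 3
Overall dilution factor = 35 × 10 × 14 × 44.095 × 40 × 3 = 2.5928 × 10^7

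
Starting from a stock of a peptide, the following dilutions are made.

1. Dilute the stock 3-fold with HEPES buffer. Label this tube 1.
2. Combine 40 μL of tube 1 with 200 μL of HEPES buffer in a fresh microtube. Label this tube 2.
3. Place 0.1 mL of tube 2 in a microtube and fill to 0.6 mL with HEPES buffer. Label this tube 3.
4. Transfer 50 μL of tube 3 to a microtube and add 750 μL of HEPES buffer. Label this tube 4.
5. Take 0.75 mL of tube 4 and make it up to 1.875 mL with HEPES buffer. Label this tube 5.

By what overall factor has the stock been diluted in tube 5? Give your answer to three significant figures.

Step 1: 3-fold → factor 3
Step 2: 40 μL + 200 μL = 240 μL total → factor 240/40 = 6
Step 3: 0.1 mL brought to 0.6 mL → factor 0.6/0.1 = 6
Step 4: 50 μL + 750 μL = 800 μL total → factor 800/50 = 16
Step 5: 0.75 mL brought to 1.875 mL → factor 1.875/0.75 = 2.5
Overall dilution factor = 3 × 6 × 6 × 16 × 2.5 = 4320

4.32 × 10^3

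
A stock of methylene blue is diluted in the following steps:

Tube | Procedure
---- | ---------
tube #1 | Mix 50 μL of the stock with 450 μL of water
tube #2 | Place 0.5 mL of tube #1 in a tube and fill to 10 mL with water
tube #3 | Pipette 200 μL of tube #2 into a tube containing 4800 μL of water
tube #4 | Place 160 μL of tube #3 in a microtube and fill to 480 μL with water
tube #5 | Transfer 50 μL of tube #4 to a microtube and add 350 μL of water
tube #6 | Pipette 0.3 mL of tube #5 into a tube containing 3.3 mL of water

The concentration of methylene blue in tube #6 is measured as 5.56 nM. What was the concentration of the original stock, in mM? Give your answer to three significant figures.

8.01 mM

Step 1: 50 μL + 450 μL = 500 μL total → factor 500/50 = 10
Step 2: 0.5 mL brought to 10 mL → factor 10/0.5 = 20
Step 3: 200 μL + 4800 μL = 5000 μL total → factor 5000/200 = 25
Step 4: 160 μL brought to 480 μL → factor 480/160 = 3
Step 5: 50 μL + 350 μL = 400 μL total → factor 400/50 = 8
Step 6: 0.3 mL + 3.3 mL = 3.6 mL total → factor 3.6/0.3 = 12
Overall dilution factor = 10 × 20 × 25 × 3 × 8 × 12 = 1.44 × 10^6
Stock = 5.56 nM × 1.44 × 10^6 = 8.006 × 10^6 nM = 8.01 mM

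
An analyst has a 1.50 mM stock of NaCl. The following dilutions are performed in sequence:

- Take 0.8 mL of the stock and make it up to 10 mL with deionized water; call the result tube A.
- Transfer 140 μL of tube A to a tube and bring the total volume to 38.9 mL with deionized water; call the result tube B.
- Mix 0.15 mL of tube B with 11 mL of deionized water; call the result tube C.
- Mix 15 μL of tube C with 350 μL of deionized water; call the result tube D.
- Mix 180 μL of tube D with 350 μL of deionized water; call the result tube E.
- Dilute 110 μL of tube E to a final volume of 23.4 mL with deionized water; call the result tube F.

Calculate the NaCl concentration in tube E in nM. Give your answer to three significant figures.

Step 1: 0.8 mL brought to 10 mL → factor 10/0.8 = 12.5
Step 2: 140 μL brought to 38.9 mL → factor 38900/140 = 277.86
Step 3: 0.15 mL + 11 mL = 11.15 mL total → factor 11.15/0.15 = 74.333
Step 4: 15 μL + 350 μL = 365 μL total → factor 365/15 = 24.333
Step 5: 180 μL + 350 μL = 530 μL total → factor 530/180 = 2.9444
Dilution factor through tube E = 12.5 × 277.86 × 74.333 × 24.333 × 2.9444 = 1.8498 × 10^7
[tube E] = 1.50 mM / 1.8498 × 10^7 = 8.109 × 10^-8 mM = 0.0811 nM

0.0811 nM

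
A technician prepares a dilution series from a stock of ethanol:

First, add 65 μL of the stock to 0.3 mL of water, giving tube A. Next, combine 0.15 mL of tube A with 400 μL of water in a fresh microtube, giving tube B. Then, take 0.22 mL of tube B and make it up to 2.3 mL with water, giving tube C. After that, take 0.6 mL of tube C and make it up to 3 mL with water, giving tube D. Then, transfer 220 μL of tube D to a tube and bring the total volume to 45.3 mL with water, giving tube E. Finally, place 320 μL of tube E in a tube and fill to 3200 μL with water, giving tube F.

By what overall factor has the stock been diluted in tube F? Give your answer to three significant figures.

2.22 × 10^6

Step 1: 65 μL + 0.3 mL = 365 μL total → factor 365/65 = 5.6154
Step 2: 0.15 mL + 400 μL = 0.55 mL total → factor 0.55/0.15 = 3.6667
Step 3: 0.22 mL brought to 2.3 mL → factor 2.3/0.22 = 10.455
Step 4: 0.6 mL brought to 3 mL → factor 3/0.6 = 5
Step 5: 220 μL brought to 45.3 mL → factor 45300/220 = 205.91
Step 6: 320 μL brought to 3200 μL → factor 3200/320 = 10
Overall dilution factor = 5.6154 × 3.6667 × 10.455 × 5 × 205.91 × 10 = 2.2162 × 10^6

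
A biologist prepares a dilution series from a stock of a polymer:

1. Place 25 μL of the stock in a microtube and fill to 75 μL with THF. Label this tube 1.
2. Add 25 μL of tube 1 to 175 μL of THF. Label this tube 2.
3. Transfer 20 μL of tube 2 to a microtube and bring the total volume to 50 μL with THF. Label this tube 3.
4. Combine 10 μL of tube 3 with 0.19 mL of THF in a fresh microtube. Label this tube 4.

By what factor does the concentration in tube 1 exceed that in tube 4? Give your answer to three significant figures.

400

Step 1: 25 μL brought to 75 μL → factor 75/25 = 3
Step 2: 25 μL + 175 μL = 200 μL total → factor 200/25 = 8
Step 3: 20 μL brought to 50 μL → factor 50/20 = 2.5
Step 4: 10 μL + 0.19 mL = 200 μL total → factor 200/10 = 20
Dilution factor to tube 1 = 3; to tube 4 = 1200
[tube 1]/[tube 4] = (factor to tube 4)/(factor to tube 1) = 1200/3 = 400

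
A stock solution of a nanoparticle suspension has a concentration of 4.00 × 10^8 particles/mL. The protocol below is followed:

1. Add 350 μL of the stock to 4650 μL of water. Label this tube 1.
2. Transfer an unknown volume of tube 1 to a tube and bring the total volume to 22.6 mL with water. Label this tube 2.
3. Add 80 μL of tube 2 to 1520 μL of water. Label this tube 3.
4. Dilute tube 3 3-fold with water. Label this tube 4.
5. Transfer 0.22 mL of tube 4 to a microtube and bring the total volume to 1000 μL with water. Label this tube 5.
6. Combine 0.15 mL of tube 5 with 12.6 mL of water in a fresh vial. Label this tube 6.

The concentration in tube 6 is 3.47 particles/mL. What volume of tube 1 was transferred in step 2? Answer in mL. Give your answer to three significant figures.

Step 1: 350 μL + 4650 μL = 5000 μL total → factor 5000/350 = 14.286
Step 2: v brought to 22.6 mL → factor = 22.6 mL/v
Step 3: 80 μL + 1520 μL = 1600 μL total → factor 1600/80 = 20
Step 4: 3-fold → factor 3
Step 5: 0.22 mL brought to 1000 μL → factor 1/0.22 = 4.5455
Step 6: 0.15 mL + 12.6 mL = 12.75 mL total → factor 12.75/0.15 = 85
Product of known-step factors = 3.3117 × 10^5
Overall factor = 4.00 × 10^8 particles/mL / (3.47 particles/mL) = 1.1527 × 10^8
Step-2 factor = 1.1527 × 10^8 / 3.3117 × 10^5 = 348.08
v = 22.6 mL / 348.08 = 0.0649 mL

0.0649 mL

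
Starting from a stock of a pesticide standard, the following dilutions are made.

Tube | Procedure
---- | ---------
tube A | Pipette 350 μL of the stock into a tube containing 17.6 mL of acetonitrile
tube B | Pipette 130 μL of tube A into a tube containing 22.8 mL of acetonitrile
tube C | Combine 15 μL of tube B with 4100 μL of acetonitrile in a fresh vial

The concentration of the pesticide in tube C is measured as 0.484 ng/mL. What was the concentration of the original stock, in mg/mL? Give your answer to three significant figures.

1.20 mg/mL

Step 1: 350 μL + 17.6 mL = 17950 μL total → factor 17950/350 = 51.286
Step 2: 130 μL + 22.8 mL = 22930 μL total → factor 22930/130 = 176.38
Step 3: 15 μL + 4100 μL = 4115 μL total → factor 4115/15 = 274.33
Overall dilution factor = 51.286 × 176.38 × 274.33 = 2.4816 × 10^6
Stock = 0.484 ng/mL × 2.4816 × 10^6 = 1.201 × 10^6 ng/mL = 1.20 mg/mL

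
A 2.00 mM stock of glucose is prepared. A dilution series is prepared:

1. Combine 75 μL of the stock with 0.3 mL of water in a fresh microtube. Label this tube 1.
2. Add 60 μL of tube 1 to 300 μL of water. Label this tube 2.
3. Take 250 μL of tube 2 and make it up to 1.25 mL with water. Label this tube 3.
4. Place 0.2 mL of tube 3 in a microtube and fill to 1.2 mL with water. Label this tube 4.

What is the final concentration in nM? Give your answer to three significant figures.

2.22 × 10^3 nM

Step 1: 75 μL + 0.3 mL = 375 μL total → factor 375/75 = 5
Step 2: 60 μL + 300 μL = 360 μL total → factor 360/60 = 6
Step 3: 250 μL brought to 1.25 mL → factor 1250/250 = 5
Step 4: 0.2 mL brought to 1.2 mL → factor 1.2/0.2 = 6
Overall dilution factor = 5 × 6 × 5 × 6 = 900
Final = 2.00 mM / 900 = 0.002222 mM = 2.22 × 10^3 nM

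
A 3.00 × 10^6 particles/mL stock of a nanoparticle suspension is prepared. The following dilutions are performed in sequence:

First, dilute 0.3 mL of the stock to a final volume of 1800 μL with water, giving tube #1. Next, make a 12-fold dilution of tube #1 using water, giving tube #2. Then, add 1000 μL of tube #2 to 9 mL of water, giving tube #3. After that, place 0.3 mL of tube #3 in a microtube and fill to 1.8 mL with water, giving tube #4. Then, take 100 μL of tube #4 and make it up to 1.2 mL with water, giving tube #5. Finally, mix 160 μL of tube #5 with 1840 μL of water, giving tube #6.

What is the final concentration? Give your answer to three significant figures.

Step 1: 0.3 mL brought to 1800 μL → factor 1.8/0.3 = 6
Step 2: 12-fold → factor 12
Step 3: 1000 μL + 9 mL = 10000 μL total → factor 10000/1000 = 10
Step 4: 0.3 mL brought to 1.8 mL → factor 1.8/0.3 = 6
Step 5: 100 μL brought to 1.2 mL → factor 1200/100 = 12
Step 6: 160 μL + 1840 μL = 2000 μL total → factor 2000/160 = 12.5
Overall dilution factor = 6 × 12 × 10 × 6 × 12 × 12.5 = 6.48 × 10^5
Final = 3.00 × 10^6 particles/mL / 6.48 × 10^5 = 4.63 particles/mL

4.63 particles/mL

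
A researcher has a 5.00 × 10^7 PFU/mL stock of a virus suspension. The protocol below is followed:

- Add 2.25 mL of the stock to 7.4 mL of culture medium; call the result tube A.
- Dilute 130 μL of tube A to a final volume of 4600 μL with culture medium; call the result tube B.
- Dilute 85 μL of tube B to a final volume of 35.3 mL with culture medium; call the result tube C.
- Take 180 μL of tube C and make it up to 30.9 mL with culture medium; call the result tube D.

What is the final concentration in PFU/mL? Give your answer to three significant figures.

4.62 PFU/mL

Step 1: 2.25 mL + 7.4 mL = 9.65 mL total → factor 9.65/2.25 = 4.2889
Step 2: 130 μL brought to 4600 μL → factor 4600/130 = 35.385
Step 3: 85 μL brought to 35.3 mL → factor 35300/85 = 415.29
Step 4: 180 μL brought to 30.9 mL → factor 30900/180 = 171.67
Overall dilution factor = 4.2889 × 35.385 × 415.29 × 171.67 = 1.0819 × 10^7
Final = 5.00 × 10^7 PFU/mL / 1.0819 × 10^7 = 4.62 PFU/mL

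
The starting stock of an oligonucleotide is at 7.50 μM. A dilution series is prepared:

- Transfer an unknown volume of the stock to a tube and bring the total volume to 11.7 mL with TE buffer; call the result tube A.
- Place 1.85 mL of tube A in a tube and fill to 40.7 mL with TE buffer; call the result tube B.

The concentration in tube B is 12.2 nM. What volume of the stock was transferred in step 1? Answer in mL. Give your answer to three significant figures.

Step 1: v brought to 11.7 mL → factor = 11.7 mL/v
Step 2: 1.85 mL brought to 40.7 mL → factor 40.7/1.85 = 22
Product of known-step factors = 22
Overall factor = 7.50 μM / (12.2 nM) = 614.75
Step-1 factor = 614.75 / 22 = 27.943
v = 11.7 mL / 27.943 = 0.419 mL

0.419 mL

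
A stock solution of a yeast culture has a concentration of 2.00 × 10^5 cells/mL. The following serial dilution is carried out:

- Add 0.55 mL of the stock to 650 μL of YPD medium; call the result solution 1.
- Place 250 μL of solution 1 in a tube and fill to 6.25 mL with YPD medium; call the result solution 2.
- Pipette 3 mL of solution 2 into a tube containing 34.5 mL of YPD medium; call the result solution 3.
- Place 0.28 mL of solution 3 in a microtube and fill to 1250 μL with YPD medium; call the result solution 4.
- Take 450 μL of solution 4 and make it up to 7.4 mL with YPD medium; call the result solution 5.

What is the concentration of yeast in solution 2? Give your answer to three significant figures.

3.67 × 10^3 cells/mL

Step 1: 0.55 mL + 650 μL = 1.2 mL total → factor 1.2/0.55 = 2.1818
Step 2: 250 μL brought to 6.25 mL → factor 6250/250 = 25
Dilution factor through solution 2 = 2.1818 × 25 = 54.545
[solution 2] = 2.00 × 10^5 cells/mL / 54.545 = 3.67 × 10^3 cells/mL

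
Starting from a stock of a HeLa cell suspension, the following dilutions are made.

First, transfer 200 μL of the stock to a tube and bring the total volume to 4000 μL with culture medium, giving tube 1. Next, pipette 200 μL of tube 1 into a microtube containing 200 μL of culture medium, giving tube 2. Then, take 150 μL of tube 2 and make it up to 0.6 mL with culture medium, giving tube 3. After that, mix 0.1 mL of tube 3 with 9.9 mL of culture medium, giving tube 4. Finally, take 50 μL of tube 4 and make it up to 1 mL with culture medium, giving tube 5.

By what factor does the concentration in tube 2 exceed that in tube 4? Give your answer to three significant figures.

400

Step 1: 200 μL brought to 4000 μL → factor 4000/200 = 20
Step 2: 200 μL + 200 μL = 400 μL total → factor 400/200 = 2
Step 3: 150 μL brought to 0.6 mL → factor 600/150 = 4
Step 4: 0.1 mL + 9.9 mL = 10 mL total → factor 10/0.1 = 100
Dilution factor to tube 2 = 40; to tube 4 = 16000
[tube 2]/[tube 4] = (factor to tube 4)/(factor to tube 2) = 16000/40 = 400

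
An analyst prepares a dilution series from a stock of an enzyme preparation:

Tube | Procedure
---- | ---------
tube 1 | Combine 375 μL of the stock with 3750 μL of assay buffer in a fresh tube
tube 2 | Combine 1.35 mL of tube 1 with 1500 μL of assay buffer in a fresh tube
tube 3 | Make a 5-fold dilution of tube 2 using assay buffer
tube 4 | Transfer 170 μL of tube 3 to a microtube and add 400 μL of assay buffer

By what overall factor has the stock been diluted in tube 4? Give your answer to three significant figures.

Step 1: 375 μL + 3750 μL = 4125 μL total → factor 4125/375 = 11
Step 2: 1.35 mL + 1500 μL = 2.85 mL total → factor 2.85/1.35 = 2.1111
Step 3: 5-fold → factor 5
Step 4: 170 μL + 400 μL = 570 μL total → factor 570/170 = 3.3529
Overall dilution factor = 11 × 2.1111 × 5 × 3.3529 = 389.31

389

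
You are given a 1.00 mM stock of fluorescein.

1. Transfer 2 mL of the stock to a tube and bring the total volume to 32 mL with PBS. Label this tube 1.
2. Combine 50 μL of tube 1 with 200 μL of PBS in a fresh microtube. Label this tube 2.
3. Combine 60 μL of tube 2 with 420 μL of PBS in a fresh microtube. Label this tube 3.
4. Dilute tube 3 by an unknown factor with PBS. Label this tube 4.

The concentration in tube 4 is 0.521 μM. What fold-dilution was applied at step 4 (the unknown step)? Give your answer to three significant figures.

3.00-fold

Step 1: 2 mL brought to 32 mL → factor 32/2 = 16
Step 2: 50 μL + 200 μL = 250 μL total → factor 250/50 = 5
Step 3: 60 μL + 420 μL = 480 μL total → factor 480/60 = 8
Step 4: unknown factor x
Product of known-step factors = 640
Overall factor = 1.00 mM / (0.521 μM) = 1919.4
x = 1919.4 / 640 = 3.00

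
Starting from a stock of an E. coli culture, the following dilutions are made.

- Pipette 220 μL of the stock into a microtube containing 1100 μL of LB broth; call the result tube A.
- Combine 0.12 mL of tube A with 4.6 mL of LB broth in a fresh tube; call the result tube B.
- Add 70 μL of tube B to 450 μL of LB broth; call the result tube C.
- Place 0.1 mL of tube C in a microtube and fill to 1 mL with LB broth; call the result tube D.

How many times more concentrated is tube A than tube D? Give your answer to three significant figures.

Step 1: 220 μL + 1100 μL = 1320 μL total → factor 1320/220 = 6
Step 2: 0.12 mL + 4.6 mL = 4.72 mL total → factor 4.72/0.12 = 39.333
Step 3: 70 μL + 450 μL = 520 μL total → factor 520/70 = 7.4286
Step 4: 0.1 mL brought to 1 mL → factor 1/0.1 = 10
Dilution factor to tube A = 6; to tube D = 17531
[tube A]/[tube D] = (factor to tube D)/(factor to tube A) = 17531/6 = 2.92 × 10^3

2.92 × 10^3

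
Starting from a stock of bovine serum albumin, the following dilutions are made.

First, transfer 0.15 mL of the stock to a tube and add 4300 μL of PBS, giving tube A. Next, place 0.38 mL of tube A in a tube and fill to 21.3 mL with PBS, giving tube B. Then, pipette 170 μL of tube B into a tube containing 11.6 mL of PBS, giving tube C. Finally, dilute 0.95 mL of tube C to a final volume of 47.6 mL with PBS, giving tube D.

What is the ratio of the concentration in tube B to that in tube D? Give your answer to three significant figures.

3.47 × 10^3

Step 1: 0.15 mL + 4300 μL = 4.45 mL total → factor 4.45/0.15 = 29.667
Step 2: 0.38 mL brought to 21.3 mL → factor 21.3/0.38 = 56.053
Step 3: 170 μL + 11.6 mL = 11770 μL total → factor 11770/170 = 69.235
Step 4: 0.95 mL brought to 47.6 mL → factor 47.6/0.95 = 50.105
Dilution factor to tube B = 1662.9; to tube D = 5.7687 × 10^6
[tube B]/[tube D] = (factor to tube D)/(factor to tube B) = 5.7687 × 10^6/1662.9 = 3.47 × 10^3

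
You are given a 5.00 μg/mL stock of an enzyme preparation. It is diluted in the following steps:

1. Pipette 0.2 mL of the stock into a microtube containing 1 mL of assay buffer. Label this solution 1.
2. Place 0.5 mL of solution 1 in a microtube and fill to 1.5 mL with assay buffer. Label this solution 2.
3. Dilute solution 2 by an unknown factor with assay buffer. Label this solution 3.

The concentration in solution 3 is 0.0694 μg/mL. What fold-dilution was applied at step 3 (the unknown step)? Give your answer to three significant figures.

Step 1: 0.2 mL + 1 mL = 1.2 mL total → factor 1.2/0.2 = 6
Step 2: 0.5 mL brought to 1.5 mL → factor 1.5/0.5 = 3
Step 3: unknown factor x
Product of known-step factors = 18
Overall factor = 5.00 μg/mL / (0.0694 μg/mL) = 72.046
x = 72.046 / 18 = 4.00

4.00-fold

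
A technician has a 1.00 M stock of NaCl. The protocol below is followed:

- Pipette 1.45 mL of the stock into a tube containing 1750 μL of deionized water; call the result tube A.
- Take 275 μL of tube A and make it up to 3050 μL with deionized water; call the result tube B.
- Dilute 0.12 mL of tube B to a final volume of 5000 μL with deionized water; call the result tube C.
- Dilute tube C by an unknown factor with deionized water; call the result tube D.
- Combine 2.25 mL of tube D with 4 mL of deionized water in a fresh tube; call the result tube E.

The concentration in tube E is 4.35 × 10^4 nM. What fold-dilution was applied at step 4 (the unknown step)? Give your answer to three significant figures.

8.11-fold

Step 1: 1.45 mL + 1750 μL = 3.2 mL total → factor 3.2/1.45 = 2.2069
Step 2: 275 μL brought to 3050 μL → factor 3050/275 = 11.091
Step 3: 0.12 mL brought to 5000 μL → factor 5/0.12 = 41.667
Step 4: unknown factor x
Step 5: 2.25 mL + 4 mL = 6.25 mL total → factor 6.25/2.25 = 2.7778
Product of known-step factors = 2832.9
Overall factor = 1.00 M / (4.35 × 10^4 nM) = 22989
x = 22989 / 2832.9 = 8.11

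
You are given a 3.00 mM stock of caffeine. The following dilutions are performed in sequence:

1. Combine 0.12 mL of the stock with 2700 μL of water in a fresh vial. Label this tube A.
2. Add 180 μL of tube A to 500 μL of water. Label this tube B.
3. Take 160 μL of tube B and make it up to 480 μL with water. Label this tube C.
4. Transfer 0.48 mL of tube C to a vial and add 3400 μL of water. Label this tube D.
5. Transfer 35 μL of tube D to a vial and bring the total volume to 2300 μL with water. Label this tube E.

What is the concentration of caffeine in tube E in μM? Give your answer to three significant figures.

Step 1: 0.12 mL + 2700 μL = 2.82 mL total → factor 2.82/0.12 = 23.5
Step 2: 180 μL + 500 μL = 680 μL total → factor 680/180 = 3.7778
Step 3: 160 μL brought to 480 μL → factor 480/160 = 3
Step 4: 0.48 mL + 3400 μL = 3.88 mL total → factor 3.88/0.48 = 8.0833
Step 5: 35 μL brought to 2300 μL → factor 2300/35 = 65.714
Overall dilution factor = 23.5 × 3.7778 × 3 × 8.0833 × 65.714 = 1.4147 × 10^5
Final = 3.00 mM / 1.4147 × 10^5 = 2.121 × 10^-5 mM = 0.0212 μM

0.0212 μM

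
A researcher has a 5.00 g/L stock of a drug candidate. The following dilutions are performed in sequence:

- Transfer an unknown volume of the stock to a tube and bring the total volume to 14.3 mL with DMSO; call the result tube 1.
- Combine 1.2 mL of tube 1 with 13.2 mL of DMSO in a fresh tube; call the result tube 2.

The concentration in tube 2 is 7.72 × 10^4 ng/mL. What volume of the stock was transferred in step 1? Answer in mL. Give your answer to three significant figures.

2.65 mL

Step 1: v brought to 14.3 mL → factor = 14.3 mL/v
Step 2: 1.2 mL + 13.2 mL = 14.4 mL total → factor 14.4/1.2 = 12
Product of known-step factors = 12
Overall factor = 5.00 g/L / (7.72 × 10^4 ng/mL) = 64.767
Step-1 factor = 64.767 / 12 = 5.3972
v = 14.3 mL / 5.3972 = 2.65 mL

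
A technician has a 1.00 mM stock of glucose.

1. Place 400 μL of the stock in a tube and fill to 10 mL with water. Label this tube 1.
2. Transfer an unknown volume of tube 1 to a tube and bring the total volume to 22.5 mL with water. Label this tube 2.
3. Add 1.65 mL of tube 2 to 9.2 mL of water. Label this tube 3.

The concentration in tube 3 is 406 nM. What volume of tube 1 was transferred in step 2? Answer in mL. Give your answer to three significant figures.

Step 1: 400 μL brought to 10 mL → factor 10000/400 = 25
Step 2: v brought to 22.5 mL → factor = 22.5 mL/v
Step 3: 1.65 mL + 9.2 mL = 10.85 mL total → factor 10.85/1.65 = 6.5758
Product of known-step factors = 164.39
Overall factor = 1.00 mM / (406 nM) = 2463.1
Step-2 factor = 2463.1 / 164.39 = 14.983
v = 22.5 mL / 14.983 = 1.50 mL

1.50 mL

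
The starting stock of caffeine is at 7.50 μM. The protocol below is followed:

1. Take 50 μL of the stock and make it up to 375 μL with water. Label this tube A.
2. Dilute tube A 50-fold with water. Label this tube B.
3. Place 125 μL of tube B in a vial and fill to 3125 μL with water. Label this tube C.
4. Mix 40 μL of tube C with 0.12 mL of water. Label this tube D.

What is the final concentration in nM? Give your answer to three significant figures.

Step 1: 50 μL brought to 375 μL → factor 375/50 = 7.5
Step 2: 50-fold → factor 50
Step 3: 125 μL brought to 3125 μL → factor 3125/125 = 25
Step 4: 40 μL + 0.12 mL = 160 μL total → factor 160/40 = 4
Overall dilution factor = 7.5 × 50 × 25 × 4 = 37500
Final = 7.50 μM / 37500 = 0.0002000 μM = 0.200 nM

0.200 nM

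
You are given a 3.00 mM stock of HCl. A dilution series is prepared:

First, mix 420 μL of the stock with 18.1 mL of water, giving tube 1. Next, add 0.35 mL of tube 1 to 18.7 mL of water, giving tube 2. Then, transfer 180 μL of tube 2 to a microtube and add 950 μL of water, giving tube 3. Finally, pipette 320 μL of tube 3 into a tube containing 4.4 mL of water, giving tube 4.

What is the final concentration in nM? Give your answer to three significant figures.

13.5 nM

Step 1: 420 μL + 18.1 mL = 18520 μL total → factor 18520/420 = 44.095
Step 2: 0.35 mL + 18.7 mL = 19.05 mL total → factor 19.05/0.35 = 54.429
Step 3: 180 μL + 950 μL = 1130 μL total → factor 1130/180 = 6.2778
Step 4: 320 μL + 4.4 mL = 4720 μL total → factor 4720/320 = 14.75
Overall dilution factor = 44.095 × 54.429 × 6.2778 × 14.75 = 2.2224 × 10^5
Final = 3.00 mM / 2.2224 × 10^5 = 1.350 × 10^-5 mM = 13.5 nM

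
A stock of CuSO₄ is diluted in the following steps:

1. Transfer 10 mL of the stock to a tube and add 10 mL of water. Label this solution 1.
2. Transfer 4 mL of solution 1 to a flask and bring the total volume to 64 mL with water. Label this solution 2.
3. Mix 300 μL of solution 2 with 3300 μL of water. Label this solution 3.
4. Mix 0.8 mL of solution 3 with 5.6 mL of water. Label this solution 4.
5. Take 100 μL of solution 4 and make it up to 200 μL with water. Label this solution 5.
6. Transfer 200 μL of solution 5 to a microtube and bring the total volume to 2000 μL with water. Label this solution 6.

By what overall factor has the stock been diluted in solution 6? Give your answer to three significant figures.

6.14 × 10^4

Step 1: 10 mL + 10 mL = 20 mL total → factor 20/10 = 2
Step 2: 4 mL brought to 64 mL → factor 64/4 = 16
Step 3: 300 μL + 3300 μL = 3600 μL total → factor 3600/300 = 12
Step 4: 0.8 mL + 5.6 mL = 6.4 mL total → factor 6.4/0.8 = 8
Step 5: 100 μL brought to 200 μL → factor 200/100 = 2
Step 6: 200 μL brought to 2000 μL → factor 2000/200 = 10
Overall dilution factor = 2 × 16 × 12 × 8 × 2 × 10 = 61440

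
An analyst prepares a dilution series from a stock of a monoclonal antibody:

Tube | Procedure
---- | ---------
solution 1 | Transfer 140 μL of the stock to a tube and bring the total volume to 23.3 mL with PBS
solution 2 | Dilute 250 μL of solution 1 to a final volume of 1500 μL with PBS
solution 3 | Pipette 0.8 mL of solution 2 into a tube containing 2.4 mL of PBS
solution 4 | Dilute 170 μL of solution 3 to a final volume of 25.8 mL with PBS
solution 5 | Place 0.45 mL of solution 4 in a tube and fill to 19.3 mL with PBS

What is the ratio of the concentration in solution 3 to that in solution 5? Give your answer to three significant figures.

Step 1: 140 μL brought to 23.3 mL → factor 23300/140 = 166.43
Step 2: 250 μL brought to 1500 μL → factor 1500/250 = 6
Step 3: 0.8 mL + 2.4 mL = 3.2 mL total → factor 3.2/0.8 = 4
Step 4: 170 μL brought to 25.8 mL → factor 25800/170 = 151.76
Step 5: 0.45 mL brought to 19.3 mL → factor 19.3/0.45 = 42.889
Dilution factor to solution 3 = 3994.3; to solution 5 = 2.5999 × 10^7
[solution 3]/[solution 5] = (factor to solution 5)/(factor to solution 3) = 2.5999 × 10^7/3994.3 = 6.51 × 10^3

6.51 × 10^3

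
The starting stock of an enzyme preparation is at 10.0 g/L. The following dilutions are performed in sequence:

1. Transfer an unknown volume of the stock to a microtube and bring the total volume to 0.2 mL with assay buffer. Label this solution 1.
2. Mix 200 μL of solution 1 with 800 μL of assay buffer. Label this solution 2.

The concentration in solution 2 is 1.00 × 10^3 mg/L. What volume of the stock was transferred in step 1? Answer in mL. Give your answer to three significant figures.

Step 1: v brought to 0.2 mL → factor = 0.2 mL/v
Step 2: 200 μL + 800 μL = 1000 μL total → factor 1000/200 = 5
Product of known-step factors = 5
Overall factor = 10.0 g/L / (1.00 × 10^3 mg/L) = 10
Step-1 factor = 10 / 5 = 2
v = 0.2 mL / 2 = 0.100 mL

0.100 mL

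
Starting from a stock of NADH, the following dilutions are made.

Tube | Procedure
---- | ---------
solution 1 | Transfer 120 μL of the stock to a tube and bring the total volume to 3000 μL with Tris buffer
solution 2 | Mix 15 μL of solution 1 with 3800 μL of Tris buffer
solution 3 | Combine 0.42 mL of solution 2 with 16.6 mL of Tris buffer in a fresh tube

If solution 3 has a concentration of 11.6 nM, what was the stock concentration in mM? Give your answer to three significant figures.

2.99 mM

Step 1: 120 μL brought to 3000 μL → factor 3000/120 = 25
Step 2: 15 μL + 3800 μL = 3815 μL total → factor 3815/15 = 254.33
Step 3: 0.42 mL + 16.6 mL = 17.02 mL total → factor 17.02/0.42 = 40.524
Overall dilution factor = 25 × 254.33 × 40.524 = 2.5766 × 10^5
Stock = 11.6 nM × 2.5766 × 10^5 = 2.989 × 10^6 nM = 2.99 mM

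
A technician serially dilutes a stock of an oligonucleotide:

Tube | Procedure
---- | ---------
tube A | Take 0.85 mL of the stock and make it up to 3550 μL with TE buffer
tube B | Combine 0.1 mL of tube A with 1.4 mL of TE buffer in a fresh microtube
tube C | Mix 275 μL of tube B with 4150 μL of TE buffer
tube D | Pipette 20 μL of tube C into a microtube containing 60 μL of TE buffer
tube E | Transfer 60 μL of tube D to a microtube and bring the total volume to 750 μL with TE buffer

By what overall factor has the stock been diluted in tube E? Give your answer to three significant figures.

5.04 × 10^4

Step 1: 0.85 mL brought to 3550 μL → factor 3.55/0.85 = 4.1765
Step 2: 0.1 mL + 1.4 mL = 1.5 mL total → factor 1.5/0.1 = 15
Step 3: 275 μL + 4150 μL = 4425 μL total → factor 4425/275 = 16.091
Step 4: 20 μL + 60 μL = 80 μL total → factor 80/20 = 4
Step 5: 60 μL brought to 750 μL → factor 750/60 = 12.5
Overall dilution factor = 4.1765 × 15 × 16.091 × 4 × 12.5 = 50402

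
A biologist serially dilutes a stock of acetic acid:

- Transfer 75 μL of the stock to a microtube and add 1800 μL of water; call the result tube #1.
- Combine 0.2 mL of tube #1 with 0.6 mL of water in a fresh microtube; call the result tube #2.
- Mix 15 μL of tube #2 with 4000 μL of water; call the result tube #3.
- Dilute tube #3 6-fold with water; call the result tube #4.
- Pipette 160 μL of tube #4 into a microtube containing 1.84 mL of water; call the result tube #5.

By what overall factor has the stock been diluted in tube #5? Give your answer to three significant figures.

2.01 × 10^6

Step 1: 75 μL + 1800 μL = 1875 μL total → factor 1875/75 = 25
Step 2: 0.2 mL + 0.6 mL = 0.8 mL total → factor 0.8/0.2 = 4
Step 3: 15 μL + 4000 μL = 4015 μL total → factor 4015/15 = 267.67
Step 4: 6-fold → factor 6
Step 5: 160 μL + 1.84 mL = 2000 μL total → factor 2000/160 = 12.5
Overall dilution factor = 25 × 4 × 267.67 × 6 × 12.5 = 2.0075 × 10^6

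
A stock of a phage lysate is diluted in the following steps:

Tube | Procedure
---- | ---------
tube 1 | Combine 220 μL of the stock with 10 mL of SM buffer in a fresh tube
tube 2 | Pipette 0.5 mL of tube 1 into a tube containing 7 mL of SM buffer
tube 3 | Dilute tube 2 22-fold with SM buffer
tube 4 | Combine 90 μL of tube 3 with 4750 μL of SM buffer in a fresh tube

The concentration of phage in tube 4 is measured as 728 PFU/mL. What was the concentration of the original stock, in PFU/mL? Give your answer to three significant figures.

6.00 × 10^8 PFU/mL

Step 1: 220 μL + 10 mL = 10220 μL total → factor 10220/220 = 46.455
Step 2: 0.5 mL + 7 mL = 7.5 mL total → factor 7.5/0.5 = 15
Step 3: 22-fold → factor 22
Step 4: 90 μL + 4750 μL = 4840 μL total → factor 4840/90 = 53.778
Overall dilution factor = 46.455 × 15 × 22 × 53.778 = 8.2441 × 10^5
Stock = 728 PFU/mL × 8.2441 × 10^5 = 6.00 × 10^8 PFU/mL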